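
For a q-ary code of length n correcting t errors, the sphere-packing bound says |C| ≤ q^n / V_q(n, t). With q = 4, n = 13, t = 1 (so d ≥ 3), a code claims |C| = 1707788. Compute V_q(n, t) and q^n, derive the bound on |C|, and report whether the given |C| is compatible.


V_q(n, t) = 40, q^n = 67108864, Hamming bound = 1677721, |C| = 1707788 > bound (violated).

Step 1: Compute V_q(n, t) = Σ_{j=0}^1 C(n, j) (q−1)^j.
  j = 0: C(13,0)·(3)^0 = 1·1 = 1.
  j = 1: C(13,1)·(3)^1 = 13·3 = 39.
  V_q(n, t) = 1 + 39 = 40.
Step 2: q^n = 4^13 = 67108864.
Step 3: Hamming bound ⌊q^n / V_q(n,t)⌋ = ⌊67108864/40⌋ = 1677721.
Step 4: Compare |C| = 1707788 to 1677721: violated.
The claimed |C| lies above the Hamming bound, so no 4-ary code of length 13 with d ≥ 3 can have 1707788 codewords.


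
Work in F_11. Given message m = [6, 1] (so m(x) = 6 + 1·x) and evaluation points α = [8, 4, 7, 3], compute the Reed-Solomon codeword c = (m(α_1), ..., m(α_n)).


c = [3, 10, 2, 9]

Message polynomial: m(x) = 6 + 1·x (mod 11).
For each evaluation point α_i, compute m(α_i) mod 11:
  α_1 = 8: Horner steps 1 → 3, so m(8) = 3.
  α_2 = 4: Horner steps 1 → 10, so m(4) = 10.
  α_3 = 7: Horner steps 1 → 2, so m(7) = 2.
  α_4 = 3: Horner steps 1 → 9, so m(3) = 9.
Codeword c = [3, 10, 2, 9] ∈ F_11^4.


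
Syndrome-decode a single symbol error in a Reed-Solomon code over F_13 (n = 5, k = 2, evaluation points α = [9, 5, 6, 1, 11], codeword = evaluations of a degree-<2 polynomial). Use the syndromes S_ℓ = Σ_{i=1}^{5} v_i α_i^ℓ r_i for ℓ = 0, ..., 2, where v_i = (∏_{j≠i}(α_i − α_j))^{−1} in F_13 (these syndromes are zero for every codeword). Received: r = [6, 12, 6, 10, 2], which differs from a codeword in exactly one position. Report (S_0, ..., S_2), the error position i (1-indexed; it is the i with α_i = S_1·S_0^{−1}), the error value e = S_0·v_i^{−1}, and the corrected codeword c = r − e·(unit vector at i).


S = (6, 2, 5), error at position 1, error magnitude e = 5, c = [1, 12, 6, 10, 2].

Step 1: column multipliers v_i = (∏_{j≠i}(α_i − α_j))^{−1} mod 13.
  i = 1 (α = 9): (9−5)(9−6)(9−1)(9−11) = 4·3·8·(−2) = −192 ≡ 3, so v_1 = 3^{−1} = 9 (mod 13).
  i = 2 (α = 5): (5−9)(5−6)(5−1)(5−11) = (−4)·(−1)·4·(−6) = −96 ≡ 8, so v_2 = 8^{−1} = 5 (mod 13).
  i = 3 (α = 6): (6−9)(6−5)(6−1)(6−11) = (−3)·1·5·(−5) = 75 ≡ 10, so v_3 = 10^{−1} = 4 (mod 13).
  i = 4 (α = 1): (1−9)(1−5)(1−6)(1−11) = (−8)·(−4)·(−5)·(−10) = 1600 ≡ 1, so v_4 = 1^{−1} = 1 (mod 13).
  i = 5 (α = 11): (11−9)(11−5)(11−6)(11−1) = 2·6·5·10 = 600 ≡ 2, so v_5 = 2^{−1} = 7 (mod 13).
  v = [9, 5, 4, 1, 7].
Step 2: syndromes of r = [6, 12, 6, 10, 2] (all sums mod 13).
  S_0 = Σ v_i r_i = 9·6 + 5·12 + 4·6 + 1·10 + 7·2 = 162 ≡ 6.
  S_1 = Σ v_i α_i r_i = 9·9·6 + 5·5·12 + 4·6·6 + 1·1·10 + 7·11·2 = 1094 ≡ 2.
  α_i^2 mod 13 = [3, 12, 10, 1, 4].
  S_2 = Σ v_i α_i^2 r_i = 9·3·6 + 5·12·12 + 4·10·6 + 1·1·10 + 7·4·2 = 1188 ≡ 5.
  S = (6, 2, 5) ≠ 0, so r is not a codeword (an error is present).
Step 3: locate the error. For a single error e at position i, S_ℓ = v_i·e·α_i^ℓ, so α_err = S_1/S_0.
  S_0^{−1} = 6^{−1} = 11 (mod 13), so α_err = 2·11 = 22 ≡ 9 = α_1. Error position i = 1.
  Consistency check: S_2/S_1 = 5·7 = 35 ≡ 9 = α_err ✓ (single-error assumption holds).
Step 4: error magnitude e = S_0/v_1 = S_0·∏_{j≠1}(α_1 − α_j) = 6·3 = 18 ≡ 5 (mod 13).
Step 5: correct position 1: c_1 = r_1 − e = 6 − 5 ≡ 1 (mod 13). Hence c = [1, 12, 6, 10, 2].
  Check: interpolating c through the α_i gives m(x) = 3 + 7·x (degree < 2) with m(α_i) = c_i for every i, so c is indeed a codeword.


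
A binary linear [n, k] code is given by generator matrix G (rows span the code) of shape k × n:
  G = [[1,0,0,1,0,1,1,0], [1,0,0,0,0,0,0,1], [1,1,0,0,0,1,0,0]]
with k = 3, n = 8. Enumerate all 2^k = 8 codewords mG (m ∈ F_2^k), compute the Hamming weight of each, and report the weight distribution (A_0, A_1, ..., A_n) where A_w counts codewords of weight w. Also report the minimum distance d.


Weight distribution: A_0 = 1, A_2 = 1, A_3 = 3, A_4 = 2, A_5 = 1. Minimum distance d = 2.

Enumerate all 2^3 = 8 messages m ∈ F_2^3.
For each, compute codeword c = mG in F_2^8, then tally its weight.
  m = 000 → c = 00000000, weight = 0.
  m = 100 → c = 10010110, weight = 4.
  m = 010 → c = 10000001, weight = 2.
  m = 110 → c = 00010111, weight = 4.
  m = 001 → c = 11000100, weight = 3.
  m = 101 → c = 01010010, weight = 3.
  m = 011 → c = 01000101, weight = 3.
  m = 111 → c = 11010011, weight = 5.
Tally weights:
  weight 0: 1 codewords.
  weight 2: 1 codewords.
  weight 3: 3 codewords.
  weight 4: 2 codewords.
  weight 5: 1 codewords.
Minimum distance d = smallest w > 0 with A_w > 0 = 2.
Sanity: Σ A_w = 8 = 2^3 = 8 ✓.


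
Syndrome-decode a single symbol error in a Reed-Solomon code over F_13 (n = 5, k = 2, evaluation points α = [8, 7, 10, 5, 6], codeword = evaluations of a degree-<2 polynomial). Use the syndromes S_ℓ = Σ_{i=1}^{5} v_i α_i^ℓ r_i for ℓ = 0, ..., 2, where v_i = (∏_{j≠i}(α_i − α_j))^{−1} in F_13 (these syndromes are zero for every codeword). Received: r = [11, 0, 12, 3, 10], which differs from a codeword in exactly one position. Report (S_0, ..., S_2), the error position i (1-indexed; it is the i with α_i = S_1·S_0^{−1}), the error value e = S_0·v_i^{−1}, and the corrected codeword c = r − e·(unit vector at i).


S = (8, 4, 2), error at position 2, error magnitude e = 9, c = [11, 4, 12, 3, 10].

Step 1: column multipliers v_i = (∏_{j≠i}(α_i − α_j))^{−1} mod 13.
  i = 1 (α = 8): (8−7)(8−10)(8−5)(8−6) = 1·(−2)·3·2 = −12 ≡ 1, so v_1 = 1^{−1} = 1 (mod 13).
  i = 2 (α = 7): (7−8)(7−10)(7−5)(7−6) = (−1)·(−3)·2·1 = 6 ≡ 6, so v_2 = 6^{−1} = 11 (mod 13).
  i = 3 (α = 10): (10−8)(10−7)(10−5)(10−6) = 2·3·5·4 = 120 ≡ 3, so v_3 = 3^{−1} = 9 (mod 13).
  i = 4 (α = 5): (5−8)(5−7)(5−10)(5−6) = (−3)·(−2)·(−5)·(−1) = 30 ≡ 4, so v_4 = 4^{−1} = 10 (mod 13).
  i = 5 (α = 6): (6−8)(6−7)(6−10)(6−5) = (−2)·(−1)·(−4)·1 = −8 ≡ 5, so v_5 = 5^{−1} = 8 (mod 13).
  v = [1, 11, 9, 10, 8].
Step 2: syndromes of r = [11, 0, 12, 3, 10] (all sums mod 13).
  S_0 = Σ v_i r_i = 1·11 + 11·0 + 9·12 + 10·3 + 8·10 = 229 ≡ 8.
  S_1 = Σ v_i α_i r_i = 1·8·11 + 11·7·0 + 9·10·12 + 10·5·3 + 8·6·10 = 1798 ≡ 4.
  α_i^2 mod 13 = [12, 10, 9, 12, 10].
  S_2 = Σ v_i α_i^2 r_i = 1·12·11 + 11·10·0 + 9·9·12 + 10·12·3 + 8·10·10 = 2264 ≡ 2.
  S = (8, 4, 2) ≠ 0, so r is not a codeword (an error is present).
Step 3: locate the error. For a single error e at position i, S_ℓ = v_i·e·α_i^ℓ, so α_err = S_1/S_0.
  S_0^{−1} = 8^{−1} = 5 (mod 13), so α_err = 4·5 = 20 ≡ 7 = α_2. Error position i = 2.
  Consistency check: S_2/S_1 = 2·10 = 20 ≡ 7 = α_err ✓ (single-error assumption holds).
Step 4: error magnitude e = S_0/v_2 = S_0·∏_{j≠2}(α_2 − α_j) = 8·6 = 48 ≡ 9 (mod 13).
Step 5: correct position 2: c_2 = r_2 − e = 0 − 9 ≡ 4 (mod 13). Hence c = [11, 4, 12, 3, 10].
  Check: interpolating c through the α_i gives m(x) = 7 + 7·x (degree < 2) with m(α_i) = c_i for every i, so c is indeed a codeword.


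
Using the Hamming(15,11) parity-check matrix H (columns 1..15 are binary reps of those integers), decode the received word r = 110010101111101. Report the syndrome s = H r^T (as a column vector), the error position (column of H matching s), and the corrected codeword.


s = (0, 1, 1, 1)^T, error position = 7, corrected codeword c = 110010001111101

Compute s = H r^T mod 2 one row at a time:
  s_1 = 0 + 1 + 1 + 1 + 1 + 1 + 0 + 1 = 6 ≡ 0 (mod 2).
  s_2 = 0 + 1 + 0 + 1 + 1 + 1 + 0 + 1 = 5 ≡ 1 (mod 2).
  s_3 = 1 + 0 + 0 + 1 + 1 + 1 + 0 + 1 = 5 ≡ 1 (mod 2).
  s_4 = 1 + 0 + 1 + 1 + 1 + 1 + 1 + 1 = 7 ≡ 1 (mod 2).
s = (0, 1, 1, 1)^T — this equals column 7 of H (binary 0111), so error is at position 7.
Correct: flip bit 7 of r = 110010101111101 to get c = 110010001111101.


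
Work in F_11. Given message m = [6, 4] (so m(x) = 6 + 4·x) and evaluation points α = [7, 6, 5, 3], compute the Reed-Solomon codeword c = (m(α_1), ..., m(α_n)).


c = [1, 8, 4, 7]

Message polynomial: m(x) = 6 + 4·x (mod 11).
For each evaluation point α_i, compute m(α_i) mod 11:
  α_1 = 7: Horner steps 4 → 1, so m(7) = 1.
  α_2 = 6: Horner steps 4 → 8, so m(6) = 8.
  α_3 = 5: Horner steps 4 → 4, so m(5) = 4.
  α_4 = 3: Horner steps 4 → 7, so m(3) = 7.
Codeword c = [1, 8, 4, 7] ∈ F_11^4.


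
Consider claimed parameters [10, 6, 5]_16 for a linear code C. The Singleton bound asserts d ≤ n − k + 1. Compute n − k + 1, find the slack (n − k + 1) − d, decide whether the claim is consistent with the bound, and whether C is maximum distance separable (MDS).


Singleton RHS = n − k + 1 = 5, slack = 0, bound satisfied, MDS.

Singleton bound: d ≤ n − k + 1.
Here n = 10, k = 6, so n − k + 1 = 5.
Given d = 5, check d ≤ 5: YES.
Slack = (n − k + 1) − d = 0.
The code is MDS (slack = 0).
Description: the claimed parameters are [10, 6, 5]_16; such a code would be MDS (meets Singleton bound).


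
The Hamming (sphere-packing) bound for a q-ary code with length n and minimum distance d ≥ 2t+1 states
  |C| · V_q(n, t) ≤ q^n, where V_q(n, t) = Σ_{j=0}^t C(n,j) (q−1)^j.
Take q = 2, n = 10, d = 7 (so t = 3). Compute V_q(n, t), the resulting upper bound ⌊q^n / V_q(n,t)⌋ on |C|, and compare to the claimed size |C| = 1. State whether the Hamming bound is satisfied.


V_q(n, t) = 176, q^n = 1024, Hamming bound = 5, |C| = 1 ≤ bound (satisfied).

Step 1: Compute V_q(n, t) = Σ_{j=0}^3 C(n, j) (q−1)^j.
  j = 0: C(10,0)·(1)^0 = 1·1 = 1.
  j = 1: C(10,1)·(1)^1 = 10·1 = 10.
  j = 2: C(10,2)·(1)^2 = 45·1 = 45.
  j = 3: C(10,3)·(1)^3 = 120·1 = 120.
  V_q(n, t) = 1 + 10 + 45 + 120 = 176.
Step 2: q^n = 2^10 = 1024.
Step 3: Hamming bound ⌊q^n / V_q(n,t)⌋ = ⌊1024/176⌋ = 5.
Step 4: Compare |C| = 1 to 5: satisfied.
The claimed |C| lies below the Hamming bound.


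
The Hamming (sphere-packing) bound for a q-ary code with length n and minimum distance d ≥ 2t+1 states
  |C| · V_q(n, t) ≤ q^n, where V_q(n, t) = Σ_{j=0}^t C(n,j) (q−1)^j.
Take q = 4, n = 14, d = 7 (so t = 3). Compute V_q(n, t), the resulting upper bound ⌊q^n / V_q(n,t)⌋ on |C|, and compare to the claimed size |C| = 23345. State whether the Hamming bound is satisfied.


V_q(n, t) = 10690, q^n = 268435456, Hamming bound = 25110, |C| = 23345 ≤ bound (satisfied).

Step 1: Compute V_q(n, t) = Σ_{j=0}^3 C(n, j) (q−1)^j.
  j = 0: C(14,0)·(3)^0 = 1·1 = 1.
  j = 1: C(14,1)·(3)^1 = 14·3 = 42.
  j = 2: C(14,2)·(3)^2 = 91·9 = 819.
  j = 3: C(14,3)·(3)^3 = 364·27 = 9828.
  V_q(n, t) = 1 + 42 + 819 + 9828 = 10690.
Step 2: q^n = 4^14 = 268435456.
Step 3: Hamming bound ⌊q^n / V_q(n,t)⌋ = ⌊268435456/10690⌋ = 25110.
Step 4: Compare |C| = 23345 to 25110: satisfied.
The claimed |C| lies below the Hamming bound.


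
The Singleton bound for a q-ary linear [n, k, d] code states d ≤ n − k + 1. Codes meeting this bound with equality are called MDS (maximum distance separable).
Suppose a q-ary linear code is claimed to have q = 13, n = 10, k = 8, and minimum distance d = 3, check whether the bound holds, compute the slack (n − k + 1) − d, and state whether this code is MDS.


Singleton RHS = n − k + 1 = 3, slack = 0, bound satisfied, MDS.

Singleton bound: d ≤ n − k + 1.
Here n = 10, k = 8, so n − k + 1 = 3.
Given d = 3, check d ≤ 3: YES.
Slack = (n − k + 1) − d = 0.
The code is MDS (slack = 0).
Description: the claimed parameters are [10, 8, 3]_13; such a code would be MDS (meets Singleton bound).


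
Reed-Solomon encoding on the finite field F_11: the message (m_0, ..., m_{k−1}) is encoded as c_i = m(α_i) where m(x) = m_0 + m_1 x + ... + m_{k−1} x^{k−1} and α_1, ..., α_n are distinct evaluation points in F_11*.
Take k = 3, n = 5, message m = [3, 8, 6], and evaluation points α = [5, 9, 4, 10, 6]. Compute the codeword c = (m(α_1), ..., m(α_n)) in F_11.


c = [6, 0, 10, 1, 3]

Message polynomial: m(x) = 3 + 8·x + 6·x^2 (mod 11).
For each evaluation point α_i, compute m(α_i) mod 11:
  α_1 = 5: Horner steps 6 → 5 → 6, so m(5) = 6.
  α_2 = 9: Horner steps 6 → 7 → 0, so m(9) = 0.
  α_3 = 4: Horner steps 6 → 10 → 10, so m(4) = 10.
  α_4 = 10: Horner steps 6 → 2 → 1, so m(10) = 1.
  α_5 = 6: Horner steps 6 → 0 → 3, so m(6) = 3.
Codeword c = [6, 0, 10, 1, 3] ∈ F_11^5.


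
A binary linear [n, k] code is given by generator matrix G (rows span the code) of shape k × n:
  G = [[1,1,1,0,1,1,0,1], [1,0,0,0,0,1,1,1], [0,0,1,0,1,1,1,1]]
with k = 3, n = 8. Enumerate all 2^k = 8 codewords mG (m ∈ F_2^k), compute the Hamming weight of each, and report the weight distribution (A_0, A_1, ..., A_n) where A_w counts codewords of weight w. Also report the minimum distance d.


Weight distribution: A_0 = 1, A_3 = 3, A_4 = 2, A_5 = 1, A_6 = 1. Minimum distance d = 3.

Enumerate all 2^3 = 8 messages m ∈ F_2^3.
For each, compute codeword c = mG in F_2^8, then tally its weight.
  m = 000 → c = 00000000, weight = 0.
  m = 100 → c = 11101101, weight = 6.
  m = 010 → c = 10000111, weight = 4.
  m = 110 → c = 01101010, weight = 4.
  m = 001 → c = 00101111, weight = 5.
  m = 101 → c = 11000010, weight = 3.
  m = 011 → c = 10101000, weight = 3.
  m = 111 → c = 01000101, weight = 3.
Tally weights:
  weight 0: 1 codewords.
  weight 3: 3 codewords.
  weight 4: 2 codewords.
  weight 5: 1 codewords.
  weight 6: 1 codewords.
Minimum distance d = smallest w > 0 with A_w > 0 = 3.
Sanity: Σ A_w = 8 = 2^3 = 8 ✓.


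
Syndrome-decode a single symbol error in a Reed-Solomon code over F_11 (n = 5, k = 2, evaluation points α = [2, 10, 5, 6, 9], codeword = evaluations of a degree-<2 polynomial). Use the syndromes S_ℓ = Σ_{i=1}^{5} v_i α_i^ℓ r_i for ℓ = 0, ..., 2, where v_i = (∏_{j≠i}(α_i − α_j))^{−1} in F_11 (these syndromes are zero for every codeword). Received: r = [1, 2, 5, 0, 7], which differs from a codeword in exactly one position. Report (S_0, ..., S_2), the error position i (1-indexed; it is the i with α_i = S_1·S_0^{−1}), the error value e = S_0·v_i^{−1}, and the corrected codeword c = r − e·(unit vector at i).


S = (3, 6, 1), error at position 1, error magnitude e = 3, c = [9, 2, 5, 0, 7].

Step 1: column multipliers v_i = (∏_{j≠i}(α_i − α_j))^{−1} mod 11.
  i = 1 (α = 2): (2−10)(2−5)(2−6)(2−9) = (−8)·(−3)·(−4)·(−7) = 672 ≡ 1, so v_1 = 1^{−1} = 1 (mod 11).
  i = 2 (α = 10): (10−2)(10−5)(10−6)(10−9) = 8·5·4·1 = 160 ≡ 6, so v_2 = 6^{−1} = 2 (mod 11).
  i = 3 (α = 5): (5−2)(5−10)(5−6)(5−9) = 3·(−5)·(−1)·(−4) = −60 ≡ 6, so v_3 = 6^{−1} = 2 (mod 11).
  i = 4 (α = 6): (6−2)(6−10)(6−5)(6−9) = 4·(−4)·1·(−3) = 48 ≡ 4, so v_4 = 4^{−1} = 3 (mod 11).
  i = 5 (α = 9): (9−2)(9−10)(9−5)(9−6) = 7·(−1)·4·3 = −84 ≡ 4, so v_5 = 4^{−1} = 3 (mod 11).
  v = [1, 2, 2, 3, 3].
Step 2: syndromes of r = [1, 2, 5, 0, 7] (all sums mod 11).
  S_0 = Σ v_i r_i = 1·1 + 2·2 + 2·5 + 3·0 + 3·7 = 36 ≡ 3.
  S_1 = Σ v_i α_i r_i = 1·2·1 + 2·10·2 + 2·5·5 + 3·6·0 + 3·9·7 = 281 ≡ 6.
  α_i^2 mod 11 = [4, 1, 3, 3, 4].
  S_2 = Σ v_i α_i^2 r_i = 1·4·1 + 2·1·2 + 2·3·5 + 3·3·0 + 3·4·7 = 122 ≡ 1.
  S = (3, 6, 1) ≠ 0, so r is not a codeword (an error is present).
Step 3: locate the error. For a single error e at position i, S_ℓ = v_i·e·α_i^ℓ, so α_err = S_1/S_0.
  S_0^{−1} = 3^{−1} = 4 (mod 11), so α_err = 6·4 = 24 ≡ 2 = α_1. Error position i = 1.
  Consistency check: S_2/S_1 = 1·2 = 2 ≡ 2 = α_err ✓ (single-error assumption holds).
Step 4: error magnitude e = S_0/v_1 = S_0·∏_{j≠1}(α_1 − α_j) = 3·1 = 3 ≡ 3 (mod 11).
Step 5: correct position 1: c_1 = r_1 − e = 1 − 3 ≡ 9 (mod 11). Hence c = [9, 2, 5, 0, 7].
  Check: interpolating c through the α_i gives m(x) = 8 + 6·x (degree < 2) with m(α_i) = c_i for every i, so c is indeed a codeword.


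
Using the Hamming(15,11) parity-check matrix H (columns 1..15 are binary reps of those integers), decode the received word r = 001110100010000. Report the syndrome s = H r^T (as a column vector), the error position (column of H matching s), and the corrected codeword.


s = (1, 1, 1, 0)^T, error position = 14, corrected codeword c = 001110100010010

Compute s = H r^T mod 2 one row at a time:
  s_1 = 0 + 0 + 0 + 1 + 0 + 0 + 0 + 0 = 1 ≡ 1 (mod 2).
  s_2 = 1 + 1 + 0 + 1 + 0 + 0 + 0 + 0 = 3 ≡ 1 (mod 2).
  s_3 = 0 + 1 + 0 + 1 + 0 + 1 + 0 + 0 = 3 ≡ 1 (mod 2).
  s_4 = 0 + 1 + 1 + 1 + 0 + 1 + 0 + 0 = 4 ≡ 0 (mod 2).
s = (1, 1, 1, 0)^T — this equals column 14 of H (binary 1110), so error is at position 14.
Correct: flip bit 14 of r = 001110100010000 to get c = 001110100010010.


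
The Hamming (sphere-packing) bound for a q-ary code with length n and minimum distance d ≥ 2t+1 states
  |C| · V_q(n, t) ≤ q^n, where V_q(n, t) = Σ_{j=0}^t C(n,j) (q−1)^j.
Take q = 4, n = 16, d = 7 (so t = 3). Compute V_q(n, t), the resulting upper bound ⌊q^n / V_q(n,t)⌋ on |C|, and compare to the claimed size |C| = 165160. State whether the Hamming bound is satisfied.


V_q(n, t) = 16249, q^n = 4294967296, Hamming bound = 264321, |C| = 165160 ≤ bound (satisfied).

Step 1: Compute V_q(n, t) = Σ_{j=0}^3 C(n, j) (q−1)^j.
  j = 0: C(16,0)·(3)^0 = 1·1 = 1.
  j = 1: C(16,1)·(3)^1 = 16·3 = 48.
  j = 2: C(16,2)·(3)^2 = 120·9 = 1080.
  j = 3: C(16,3)·(3)^3 = 560·27 = 15120.
  V_q(n, t) = 1 + 48 + 1080 + 15120 = 16249.
Step 2: q^n = 4^16 = 4294967296.
Step 3: Hamming bound ⌊q^n / V_q(n,t)⌋ = ⌊4294967296/16249⌋ = 264321.
Step 4: Compare |C| = 165160 to 264321: satisfied.
The claimed |C| lies below the Hamming bound.


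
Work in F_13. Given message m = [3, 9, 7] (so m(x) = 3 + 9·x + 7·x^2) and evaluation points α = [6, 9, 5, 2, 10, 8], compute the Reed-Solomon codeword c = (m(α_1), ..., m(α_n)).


c = [10, 1, 2, 10, 0, 3]

Message polynomial: m(x) = 3 + 9·x + 7·x^2 (mod 13).
For each evaluation point α_i, compute m(α_i) mod 13:
  α_1 = 6: Horner steps 7 → 12 → 10, so m(6) = 10.
  α_2 = 9: Horner steps 7 → 7 → 1, so m(9) = 1.
  α_3 = 5: Horner steps 7 → 5 → 2, so m(5) = 2.
  α_4 = 2: Horner steps 7 → 10 → 10, so m(2) = 10.
  α_5 = 10: Horner steps 7 → 1 → 0, so m(10) = 0.
  α_6 = 8: Horner steps 7 → 0 → 3, so m(8) = 3.
Codeword c = [10, 1, 2, 10, 0, 3] ∈ F_13^6.


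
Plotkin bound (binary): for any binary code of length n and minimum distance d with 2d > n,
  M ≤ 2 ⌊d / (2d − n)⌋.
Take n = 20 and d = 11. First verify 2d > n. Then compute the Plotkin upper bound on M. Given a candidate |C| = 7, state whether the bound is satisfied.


Plotkin bound M ≤ 10; given |C| = 7 ≤ bound (satisfied).

Check applicability: 2d = 22, n = 20.
2d − n = 2 > 0, so Plotkin applies.
Compute d/(2d−n) = 11/2 ≈ 5.5000.
⌊d/(2d−n)⌋ = 5.
Plotkin bound: M ≤ 2·5 = 10.
Given |C| = 7, check: satisfied.
This |C| is below the Plotkin bound.


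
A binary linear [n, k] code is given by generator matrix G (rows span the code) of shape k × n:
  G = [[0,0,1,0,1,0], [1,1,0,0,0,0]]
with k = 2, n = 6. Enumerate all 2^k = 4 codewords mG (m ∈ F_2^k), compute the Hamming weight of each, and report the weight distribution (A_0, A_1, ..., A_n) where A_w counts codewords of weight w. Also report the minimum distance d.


Weight distribution: A_0 = 1, A_2 = 2, A_4 = 1. Minimum distance d = 2.

Enumerate all 2^2 = 4 messages m ∈ F_2^2.
For each, compute codeword c = mG in F_2^6, then tally its weight.
  m = 00 → c = 000000, weight = 0.
  m = 10 → c = 001010, weight = 2.
  m = 01 → c = 110000, weight = 2.
  m = 11 → c = 111010, weight = 4.
Tally weights:
  weight 0: 1 codewords.
  weight 2: 2 codewords.
  weight 4: 1 codewords.
Minimum distance d = smallest w > 0 with A_w > 0 = 2.
Sanity: Σ A_w = 4 = 2^2 = 4 ✓.


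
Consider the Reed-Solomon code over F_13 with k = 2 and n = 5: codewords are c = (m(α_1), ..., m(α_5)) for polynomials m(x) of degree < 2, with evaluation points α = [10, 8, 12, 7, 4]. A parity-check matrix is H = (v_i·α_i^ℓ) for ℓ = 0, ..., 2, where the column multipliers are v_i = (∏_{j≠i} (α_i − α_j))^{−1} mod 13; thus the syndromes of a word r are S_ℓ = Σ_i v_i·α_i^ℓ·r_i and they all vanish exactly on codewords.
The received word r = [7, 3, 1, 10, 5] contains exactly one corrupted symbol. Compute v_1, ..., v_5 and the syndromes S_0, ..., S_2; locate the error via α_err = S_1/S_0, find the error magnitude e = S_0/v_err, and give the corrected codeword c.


S = (3, 4, 1), error at position 1, error magnitude e = 5, c = [2, 3, 1, 10, 5].

Step 1: column multipliers v_i = (∏_{j≠i}(α_i − α_j))^{−1} mod 13.
  i = 1 (α = 10): (10−8)(10−12)(10−7)(10−4) = 2·(−2)·3·6 = −72 ≡ 6, so v_1 = 6^{−1} = 11 (mod 13).
  i = 2 (α = 8): (8−10)(8−12)(8−7)(8−4) = (−2)·(−4)·1·4 = 32 ≡ 6, so v_2 = 6^{−1} = 11 (mod 13).
  i = 3 (α = 12): (12−10)(12−8)(12−7)(12−4) = 2·4·5·8 = 320 ≡ 8, so v_3 = 8^{−1} = 5 (mod 13).
  i = 4 (α = 7): (7−10)(7−8)(7−12)(7−4) = (−3)·(−1)·(−5)·3 = −45 ≡ 7, so v_4 = 7^{−1} = 2 (mod 13).
  i = 5 (α = 4): (4−10)(4−8)(4−12)(4−7) = (−6)·(−4)·(−8)·(−3) = 576 ≡ 4, so v_5 = 4^{−1} = 10 (mod 13).
  v = [11, 11, 5, 2, 10].
Step 2: syndromes of r = [7, 3, 1, 10, 5] (all sums mod 13).
  S_0 = Σ v_i r_i = 11·7 + 11·3 + 5·1 + 2·10 + 10·5 = 185 ≡ 3.
  S_1 = Σ v_i α_i r_i = 11·10·7 + 11·8·3 + 5·12·1 + 2·7·10 + 10·4·5 = 1434 ≡ 4.
  α_i^2 mod 13 = [9, 12, 1, 10, 3].
  S_2 = Σ v_i α_i^2 r_i = 11·9·7 + 11·12·3 + 5·1·1 + 2·10·10 + 10·3·5 = 1444 ≡ 1.
  S = (3, 4, 1) ≠ 0, so r is not a codeword (an error is present).
Step 3: locate the error. For a single error e at position i, S_ℓ = v_i·e·α_i^ℓ, so α_err = S_1/S_0.
  S_0^{−1} = 3^{−1} = 9 (mod 13), so α_err = 4·9 = 36 ≡ 10 = α_1. Error position i = 1.
  Consistency check: S_2/S_1 = 1·10 = 10 ≡ 10 = α_err ✓ (single-error assumption holds).
Step 4: error magnitude e = S_0/v_1 = S_0·∏_{j≠1}(α_1 − α_j) = 3·6 = 18 ≡ 5 (mod 13).
Step 5: correct position 1: c_1 = r_1 − e = 7 − 5 ≡ 2 (mod 13). Hence c = [2, 3, 1, 10, 5].
  Check: interpolating c through the α_i gives m(x) = 7 + 6·x (degree < 2) with m(α_i) = c_i for every i, so c is indeed a codeword.


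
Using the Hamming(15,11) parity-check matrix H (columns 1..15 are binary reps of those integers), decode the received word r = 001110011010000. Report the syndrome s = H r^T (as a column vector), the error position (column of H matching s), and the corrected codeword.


s = (1, 0, 0, 0)^T, error position = 8, corrected codeword c = 001110001010000

Compute s = H r^T mod 2 one row at a time:
  s_1 = 1 + 1 + 0 + 1 + 0 + 0 + 0 + 0 = 3 ≡ 1 (mod 2).
  s_2 = 1 + 1 + 0 + 0 + 0 + 0 + 0 + 0 = 2 ≡ 0 (mod 2).
  s_3 = 0 + 1 + 0 + 0 + 0 + 1 + 0 + 0 = 2 ≡ 0 (mod 2).
  s_4 = 0 + 1 + 1 + 0 + 1 + 1 + 0 + 0 = 4 ≡ 0 (mod 2).
s = (1, 0, 0, 0)^T — this equals column 8 of H (binary 1000), so error is at position 8.
Correct: flip bit 8 of r = 001110011010000 to get c = 001110001010000.


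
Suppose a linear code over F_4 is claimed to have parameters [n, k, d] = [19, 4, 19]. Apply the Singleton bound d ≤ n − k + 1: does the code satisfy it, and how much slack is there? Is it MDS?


Singleton RHS = n − k + 1 = 16, slack = -3, bound violated (no such code; not MDS).

Singleton bound: d ≤ n − k + 1.
Here n = 19, k = 4, so n − k + 1 = 16.
Given d = 19, check d ≤ 16: NO.
Slack = (n − k + 1) − d = -3.
The slack is negative: d = 19 exceeds n − k + 1 = 16 by 3, so the Singleton bound is violated and no linear [19, 4, 19]_4 code can exist. In particular it is not MDS (MDS requires d = n − k + 1 exactly).
Description: the claimed parameters are [19, 4, 19]_4; such a code would be impossible (violates the Singleton bound).


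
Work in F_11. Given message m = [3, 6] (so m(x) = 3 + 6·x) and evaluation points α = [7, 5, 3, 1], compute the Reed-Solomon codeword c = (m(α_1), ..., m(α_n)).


c = [1, 0, 10, 9]

Message polynomial: m(x) = 3 + 6·x (mod 11).
For each evaluation point α_i, compute m(α_i) mod 11:
  α_1 = 7: Horner steps 6 → 1, so m(7) = 1.
  α_2 = 5: Horner steps 6 → 0, so m(5) = 0.
  α_3 = 3: Horner steps 6 → 10, so m(3) = 10.
  α_4 = 1: Horner steps 6 → 9, so m(1) = 9.
Codeword c = [1, 0, 10, 9] ∈ F_11^4.


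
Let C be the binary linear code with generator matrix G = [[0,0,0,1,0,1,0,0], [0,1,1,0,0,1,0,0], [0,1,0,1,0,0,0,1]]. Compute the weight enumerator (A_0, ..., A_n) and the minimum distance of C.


Weight distribution: A_0 = 1, A_2 = 2, A_3 = 4, A_4 = 1. Minimum distance d = 2.

Enumerate all 2^3 = 8 messages m ∈ F_2^3.
For each, compute codeword c = mG in F_2^8, then tally its weight.
  m = 000 → c = 00000000, weight = 0.
  m = 100 → c = 00010100, weight = 2.
  m = 010 → c = 01100100, weight = 3.
  m = 110 → c = 01110000, weight = 3.
  m = 001 → c = 01010001, weight = 3.
  m = 101 → c = 01000101, weight = 3.
  m = 011 → c = 00110101, weight = 4.
  m = 111 → c = 00100001, weight = 2.
Tally weights:
  weight 0: 1 codewords.
  weight 2: 2 codewords.
  weight 3: 4 codewords.
  weight 4: 1 codewords.
Minimum distance d = smallest w > 0 with A_w > 0 = 2.
Sanity: Σ A_w = 8 = 2^3 = 8 ✓.


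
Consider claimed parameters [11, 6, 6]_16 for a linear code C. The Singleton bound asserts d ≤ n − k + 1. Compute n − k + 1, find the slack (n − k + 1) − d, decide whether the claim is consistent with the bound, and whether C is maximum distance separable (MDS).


Singleton RHS = n − k + 1 = 6, slack = 0, bound satisfied, MDS.

Singleton bound: d ≤ n − k + 1.
Here n = 11, k = 6, so n − k + 1 = 6.
Given d = 6, check d ≤ 6: YES.
Slack = (n − k + 1) − d = 0.
The code is MDS (slack = 0).
Description: the claimed parameters are [11, 6, 6]_16; such a code would be MDS (meets Singleton bound).


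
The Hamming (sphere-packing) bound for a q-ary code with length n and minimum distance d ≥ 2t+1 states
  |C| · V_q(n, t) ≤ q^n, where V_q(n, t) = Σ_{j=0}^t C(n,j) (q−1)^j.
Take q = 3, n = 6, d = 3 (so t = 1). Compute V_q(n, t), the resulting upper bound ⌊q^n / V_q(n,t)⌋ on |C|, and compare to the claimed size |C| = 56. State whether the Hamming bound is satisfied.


V_q(n, t) = 13, q^n = 729, Hamming bound = 56, |C| = 56 ≤ bound (satisfied).

Step 1: Compute V_q(n, t) = Σ_{j=0}^1 C(n, j) (q−1)^j.
  j = 0: C(6,0)·(2)^0 = 1·1 = 1.
  j = 1: C(6,1)·(2)^1 = 6·2 = 12.
  V_q(n, t) = 1 + 12 = 13.
Step 2: q^n = 3^6 = 729.
Step 3: Hamming bound ⌊q^n / V_q(n,t)⌋ = ⌊729/13⌋ = 56.
Step 4: Compare |C| = 56 to 56: satisfied.
The claimed |C| lies at the Hamming bound (tight).


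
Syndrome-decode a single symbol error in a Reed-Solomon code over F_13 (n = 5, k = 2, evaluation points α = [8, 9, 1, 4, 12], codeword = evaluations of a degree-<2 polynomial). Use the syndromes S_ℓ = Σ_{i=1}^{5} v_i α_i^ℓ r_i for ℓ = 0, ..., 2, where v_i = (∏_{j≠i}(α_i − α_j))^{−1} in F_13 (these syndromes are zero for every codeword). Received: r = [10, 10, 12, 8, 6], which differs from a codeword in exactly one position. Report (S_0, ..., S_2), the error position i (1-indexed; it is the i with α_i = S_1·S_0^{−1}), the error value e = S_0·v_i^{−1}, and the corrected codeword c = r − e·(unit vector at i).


S = (2, 3, 11), error at position 1, error magnitude e = 3, c = [7, 10, 12, 8, 6].

Step 1: column multipliers v_i = (∏_{j≠i}(α_i − α_j))^{−1} mod 13.
  i = 1 (α = 8): (8−9)(8−1)(8−4)(8−12) = (−1)·7·4·(−4) = 112 ≡ 8, so v_1 = 8^{−1} = 5 (mod 13).
  i = 2 (α = 9): (9−8)(9−1)(9−4)(9−12) = 1·8·5·(−3) = −120 ≡ 10, so v_2 = 10^{−1} = 4 (mod 13).
  i = 3 (α = 1): (1−8)(1−9)(1−4)(1−12) = (−7)·(−8)·(−3)·(−11) = 1848 ≡ 2, so v_3 = 2^{−1} = 7 (mod 13).
  i = 4 (α = 4): (4−8)(4−9)(4−1)(4−12) = (−4)·(−5)·3·(−8) = −480 ≡ 1, so v_4 = 1^{−1} = 1 (mod 13).
  i = 5 (α = 12): (12−8)(12−9)(12−1)(12−4) = 4·3·11·8 = 1056 ≡ 3, so v_5 = 3^{−1} = 9 (mod 13).
  v = [5, 4, 7, 1, 9].
Step 2: syndromes of r = [10, 10, 12, 8, 6] (all sums mod 13).
  S_0 = Σ v_i r_i = 5·10 + 4·10 + 7·12 + 1·8 + 9·6 = 236 ≡ 2.
  S_1 = Σ v_i α_i r_i = 5·8·10 + 4·9·10 + 7·1·12 + 1·4·8 + 9·12·6 = 1524 ≡ 3.
  α_i^2 mod 13 = [12, 3, 1, 3, 1].
  S_2 = Σ v_i α_i^2 r_i = 5·12·10 + 4·3·10 + 7·1·12 + 1·3·8 + 9·1·6 = 882 ≡ 11.
  S = (2, 3, 11) ≠ 0, so r is not a codeword (an error is present).
Step 3: locate the error. For a single error e at position i, S_ℓ = v_i·e·α_i^ℓ, so α_err = S_1/S_0.
  S_0^{−1} = 2^{−1} = 7 (mod 13), so α_err = 3·7 = 21 ≡ 8 = α_1. Error position i = 1.
  Consistency check: S_2/S_1 = 11·9 = 99 ≡ 8 = α_err ✓ (single-error assumption holds).
Step 4: error magnitude e = S_0/v_1 = S_0·∏_{j≠1}(α_1 − α_j) = 2·8 = 16 ≡ 3 (mod 13).
Step 5: correct position 1: c_1 = r_1 − e = 10 − 3 ≡ 7 (mod 13). Hence c = [7, 10, 12, 8, 6].
  Check: interpolating c through the α_i gives m(x) = 9 + 3·x (degree < 2) with m(α_i) = c_i for every i, so c is indeed a codeword.


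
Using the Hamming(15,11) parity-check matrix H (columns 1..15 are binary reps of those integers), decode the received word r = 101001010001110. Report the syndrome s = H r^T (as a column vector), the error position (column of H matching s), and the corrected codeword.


s = (0, 0, 1, 1)^T, error position = 3, corrected codeword c = 100001010001110

Compute s = H r^T mod 2 one row at a time:
  s_1 = 1 + 0 + 0 + 0 + 1 + 1 + 1 + 0 = 4 ≡ 0 (mod 2).
  s_2 = 0 + 0 + 1 + 0 + 1 + 1 + 1 + 0 = 4 ≡ 0 (mod 2).
  s_3 = 0 + 1 + 1 + 0 + 0 + 0 + 1 + 0 = 3 ≡ 1 (mod 2).
  s_4 = 1 + 1 + 0 + 0 + 0 + 0 + 1 + 0 = 3 ≡ 1 (mod 2).
s = (0, 0, 1, 1)^T — this equals column 3 of H (binary 0011), so error is at position 3.
Correct: flip bit 3 of r = 101001010001110 to get c = 100001010001110.


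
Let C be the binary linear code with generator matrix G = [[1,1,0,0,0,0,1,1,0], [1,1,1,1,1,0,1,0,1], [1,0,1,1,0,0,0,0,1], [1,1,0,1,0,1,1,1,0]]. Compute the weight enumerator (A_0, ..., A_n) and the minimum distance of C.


Weight distribution: A_0 = 1, A_2 = 1, A_3 = 2, A_4 = 3, A_5 = 4, A_6 = 3, A_7 = 2. Minimum distance d = 2.

Enumerate all 2^4 = 16 messages m ∈ F_2^4.
For each, compute codeword c = mG in F_2^9, then tally its weight.
  m = 0000 → c = 000000000, weight = 0.
  m = 1000 → c = 110000110, weight = 4.
  m = 0100 → c = 111110101, weight = 7.
  m = 1100 → c = 001110011, weight = 5.
  m = 0010 → c = 101100001, weight = 4.
  m = 1010 → c = 011100111, weight = 6.
  m = 0110 → c = 010010100, weight = 3.
  m = 1110 → c = 100010010, weight = 3.
  m = 0001 → c = 110101110, weight = 6.
  m = 1001 → c = 000101000, weight = 2.
  m = 0101 → c = 001011011, weight = 5.
  m = 1101 → c = 111011101, weight = 7.
  m = 0011 → c = 011001111, weight = 6.
  m = 1011 → c = 101001001, weight = 4.
  m = 0111 → c = 100111010, weight = 5.
  m = 1111 → c = 010111100, weight = 5.
Tally weights:
  weight 0: 1 codewords.
  weight 2: 1 codewords.
  weight 3: 2 codewords.
  weight 4: 3 codewords.
  weight 5: 4 codewords.
  weight 6: 3 codewords.
  weight 7: 2 codewords.
Minimum distance d = smallest w > 0 with A_w > 0 = 2.
Sanity: Σ A_w = 16 = 2^4 = 16 ✓.


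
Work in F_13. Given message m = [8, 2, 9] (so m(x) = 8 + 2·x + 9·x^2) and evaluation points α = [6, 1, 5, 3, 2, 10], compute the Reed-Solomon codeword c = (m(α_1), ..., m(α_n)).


c = [6, 6, 9, 4, 9, 5]

Message polynomial: m(x) = 8 + 2·x + 9·x^2 (mod 13).
For each evaluation point α_i, compute m(α_i) mod 13:
  α_1 = 6: Horner steps 9 → 4 → 6, so m(6) = 6.
  α_2 = 1: Horner steps 9 → 11 → 6, so m(1) = 6.
  α_3 = 5: Horner steps 9 → 8 → 9, so m(5) = 9.
  α_4 = 3: Horner steps 9 → 3 → 4, so m(3) = 4.
  α_5 = 2: Horner steps 9 → 7 → 9, so m(2) = 9.
  α_6 = 10: Horner steps 9 → 1 → 5, so m(10) = 5.
Codeword c = [6, 6, 9, 4, 9, 5] ∈ F_13^6.


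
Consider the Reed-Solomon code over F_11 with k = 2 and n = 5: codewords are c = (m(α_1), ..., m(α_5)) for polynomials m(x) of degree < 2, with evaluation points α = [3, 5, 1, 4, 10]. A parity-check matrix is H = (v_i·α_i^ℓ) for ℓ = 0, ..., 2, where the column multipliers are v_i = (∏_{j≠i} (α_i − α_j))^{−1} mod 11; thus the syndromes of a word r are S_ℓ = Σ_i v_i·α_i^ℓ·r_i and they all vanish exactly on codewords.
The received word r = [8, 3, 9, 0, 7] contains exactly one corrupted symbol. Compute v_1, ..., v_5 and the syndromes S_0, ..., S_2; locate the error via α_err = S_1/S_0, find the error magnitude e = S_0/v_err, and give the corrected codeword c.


S = (1, 1, 1), error at position 3, error magnitude e = 7, c = [8, 3, 2, 0, 7].

Step 1: column multipliers v_i = (∏_{j≠i}(α_i − α_j))^{−1} mod 11.
  i = 1 (α = 3): (3−5)(3−1)(3−4)(3−10) = (−2)·2·(−1)·(−7) = −28 ≡ 5, so v_1 = 5^{−1} = 9 (mod 11).
  i = 2 (α = 5): (5−3)(5−1)(5−4)(5−10) = 2·4·1·(−5) = −40 ≡ 4, so v_2 = 4^{−1} = 3 (mod 11).
  i = 3 (α = 1): (1−3)(1−5)(1−4)(1−10) = (−2)·(−4)·(−3)·(−9) = 216 ≡ 7, so v_3 = 7^{−1} = 8 (mod 11).
  i = 4 (α = 4): (4−3)(4−5)(4−1)(4−10) = 1·(−1)·3·(−6) = 18 ≡ 7, so v_4 = 7^{−1} = 8 (mod 11).
  i = 5 (α = 10): (10−3)(10−5)(10−1)(10−4) = 7·5·9·6 = 1890 ≡ 9, so v_5 = 9^{−1} = 5 (mod 11).
  v = [9, 3, 8, 8, 5].
Step 2: syndromes of r = [8, 3, 9, 0, 7] (all sums mod 11).
  S_0 = Σ v_i r_i = 9·8 + 3·3 + 8·9 + 8·0 + 5·7 = 188 ≡ 1.
  S_1 = Σ v_i α_i r_i = 9·3·8 + 3·5·3 + 8·1·9 + 8·4·0 + 5·10·7 = 683 ≡ 1.
  α_i^2 mod 11 = [9, 3, 1, 5, 1].
  S_2 = Σ v_i α_i^2 r_i = 9·9·8 + 3·3·3 + 8·1·9 + 8·5·0 + 5·1·7 = 782 ≡ 1.
  S = (1, 1, 1) ≠ 0, so r is not a codeword (an error is present).
Step 3: locate the error. For a single error e at position i, S_ℓ = v_i·e·α_i^ℓ, so α_err = S_1/S_0.
  S_0^{−1} = 1^{−1} = 1 (mod 11), so α_err = 1·1 = 1 ≡ 1 = α_3. Error position i = 3.
  Consistency check: S_2/S_1 = 1·1 = 1 ≡ 1 = α_err ✓ (single-error assumption holds).
Step 4: error magnitude e = S_0/v_3 = S_0·∏_{j≠3}(α_3 − α_j) = 1·7 = 7 ≡ 7 (mod 11).
Step 5: correct position 3: c_3 = r_3 − e = 9 − 7 ≡ 2 (mod 11). Hence c = [8, 3, 2, 0, 7].
  Check: interpolating c through the α_i gives m(x) = 10 + 3·x (degree < 2) with m(α_i) = c_i for every i, so c is indeed a codeword.


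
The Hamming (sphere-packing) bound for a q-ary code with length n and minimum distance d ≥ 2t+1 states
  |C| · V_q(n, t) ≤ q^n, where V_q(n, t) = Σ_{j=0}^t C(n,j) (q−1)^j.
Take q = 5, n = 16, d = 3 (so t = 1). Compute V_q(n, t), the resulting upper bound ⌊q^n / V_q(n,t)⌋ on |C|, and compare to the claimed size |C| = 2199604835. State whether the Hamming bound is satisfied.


V_q(n, t) = 65, q^n = 152587890625, Hamming bound = 2347506009, |C| = 2199604835 ≤ bound (satisfied).

Step 1: Compute V_q(n, t) = Σ_{j=0}^1 C(n, j) (q−1)^j.
  j = 0: C(16,0)·(4)^0 = 1·1 = 1.
  j = 1: C(16,1)·(4)^1 = 16·4 = 64.
  V_q(n, t) = 1 + 64 = 65.
Step 2: q^n = 5^16 = 152587890625.
Step 3: Hamming bound ⌊q^n / V_q(n,t)⌋ = ⌊152587890625/65⌋ = 2347506009.
Step 4: Compare |C| = 2199604835 to 2347506009: satisfied.
The claimed |C| lies below the Hamming bound.


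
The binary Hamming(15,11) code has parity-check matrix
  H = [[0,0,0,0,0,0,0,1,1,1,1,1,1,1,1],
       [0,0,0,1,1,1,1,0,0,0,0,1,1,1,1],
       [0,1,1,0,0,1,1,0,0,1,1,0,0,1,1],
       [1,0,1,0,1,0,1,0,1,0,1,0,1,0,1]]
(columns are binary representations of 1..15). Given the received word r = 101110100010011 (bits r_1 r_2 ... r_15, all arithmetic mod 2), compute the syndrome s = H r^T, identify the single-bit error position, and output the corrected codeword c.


s = (1, 1, 1, 0)^T, error position = 14, corrected codeword c = 101110100010001

Compute s = H r^T mod 2 one row at a time:
  s_1 = 0 + 0 + 0 + 1 + 0 + 0 + 1 + 1 = 3 ≡ 1 (mod 2).
  s_2 = 1 + 1 + 0 + 1 + 0 + 0 + 1 + 1 = 5 ≡ 1 (mod 2).
  s_3 = 0 + 1 + 0 + 1 + 0 + 1 + 1 + 1 = 5 ≡ 1 (mod 2).
  s_4 = 1 + 1 + 1 + 1 + 0 + 1 + 0 + 1 = 6 ≡ 0 (mod 2).
s = (1, 1, 1, 0)^T — this equals column 14 of H (binary 1110), so error is at position 14.
Correct: flip bit 14 of r = 101110100010011 to get c = 101110100010001.


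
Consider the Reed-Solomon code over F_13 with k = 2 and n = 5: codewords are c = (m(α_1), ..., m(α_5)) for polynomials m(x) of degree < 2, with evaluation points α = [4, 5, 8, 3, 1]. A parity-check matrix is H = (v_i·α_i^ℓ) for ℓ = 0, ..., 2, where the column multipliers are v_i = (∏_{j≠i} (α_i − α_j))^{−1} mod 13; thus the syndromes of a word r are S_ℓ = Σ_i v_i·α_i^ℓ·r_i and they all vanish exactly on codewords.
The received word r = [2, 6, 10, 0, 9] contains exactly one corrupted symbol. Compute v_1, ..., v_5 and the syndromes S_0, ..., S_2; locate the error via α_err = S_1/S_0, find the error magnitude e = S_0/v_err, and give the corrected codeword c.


S = (1, 5, 12), error at position 2, error magnitude e = 2, c = [2, 4, 10, 0, 9].

Step 1: column multipliers v_i = (∏_{j≠i}(α_i − α_j))^{−1} mod 13.
  i = 1 (α = 4): (4−5)(4−8)(4−3)(4−1) = (−1)·(−4)·1·3 = 12 ≡ 12, so v_1 = 12^{−1} = 12 (mod 13).
  i = 2 (α = 5): (5−4)(5−8)(5−3)(5−1) = 1·(−3)·2·4 = −24 ≡ 2, so v_2 = 2^{−1} = 7 (mod 13).
  i = 3 (α = 8): (8−4)(8−5)(8−3)(8−1) = 4·3·5·7 = 420 ≡ 4, so v_3 = 4^{−1} = 10 (mod 13).
  i = 4 (α = 3): (3−4)(3−5)(3−8)(3−1) = (−1)·(−2)·(−5)·2 = −20 ≡ 6, so v_4 = 6^{−1} = 11 (mod 13).
  i = 5 (α = 1): (1−4)(1−5)(1−8)(1−3) = (−3)·(−4)·(−7)·(−2) = 168 ≡ 12, so v_5 = 12^{−1} = 12 (mod 13).
  v = [12, 7, 10, 11, 12].
Step 2: syndromes of r = [2, 6, 10, 0, 9] (all sums mod 13).
  S_0 = Σ v_i r_i = 12·2 + 7·6 + 10·10 + 11·0 + 12·9 = 274 ≡ 1.
  S_1 = Σ v_i α_i r_i = 12·4·2 + 7·5·6 + 10·8·10 + 11·3·0 + 12·1·9 = 1214 ≡ 5.
  α_i^2 mod 13 = [3, 12, 12, 9, 1].
  S_2 = Σ v_i α_i^2 r_i = 12·3·2 + 7·12·6 + 10·12·10 + 11·9·0 + 12·1·9 = 1884 ≡ 12.
  S = (1, 5, 12) ≠ 0, so r is not a codeword (an error is present).
Step 3: locate the error. For a single error e at position i, S_ℓ = v_i·e·α_i^ℓ, so α_err = S_1/S_0.
  S_0^{−1} = 1^{−1} = 1 (mod 13), so α_err = 5·1 = 5 ≡ 5 = α_2. Error position i = 2.
  Consistency check: S_2/S_1 = 12·8 = 96 ≡ 5 = α_err ✓ (single-error assumption holds).
Step 4: error magnitude e = S_0/v_2 = S_0·∏_{j≠2}(α_2 − α_j) = 1·2 = 2 ≡ 2 (mod 13).
Step 5: correct position 2: c_2 = r_2 − e = 6 − 2 ≡ 4 (mod 13). Hence c = [2, 4, 10, 0, 9].
  Check: interpolating c through the α_i gives m(x) = 7 + 2·x (degree < 2) with m(α_i) = c_i for every i, so c is indeed a codeword.


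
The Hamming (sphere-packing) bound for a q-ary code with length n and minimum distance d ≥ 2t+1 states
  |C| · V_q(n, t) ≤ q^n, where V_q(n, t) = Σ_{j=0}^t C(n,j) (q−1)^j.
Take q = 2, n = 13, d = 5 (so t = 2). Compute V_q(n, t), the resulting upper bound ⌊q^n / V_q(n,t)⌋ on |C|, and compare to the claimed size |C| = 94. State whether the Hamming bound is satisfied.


V_q(n, t) = 92, q^n = 8192, Hamming bound = 89, |C| = 94 > bound (violated).

Step 1: Compute V_q(n, t) = Σ_{j=0}^2 C(n, j) (q−1)^j.
  j = 0: C(13,0)·(1)^0 = 1·1 = 1.
  j = 1: C(13,1)·(1)^1 = 13·1 = 13.
  j = 2: C(13,2)·(1)^2 = 78·1 = 78.
  V_q(n, t) = 1 + 13 + 78 = 92.
Step 2: q^n = 2^13 = 8192.
Step 3: Hamming bound ⌊q^n / V_q(n,t)⌋ = ⌊8192/92⌋ = 89.
Step 4: Compare |C| = 94 to 89: violated.
The claimed |C| lies above the Hamming bound, so no 2-ary code of length 13 with d ≥ 5 can have 94 codewords.


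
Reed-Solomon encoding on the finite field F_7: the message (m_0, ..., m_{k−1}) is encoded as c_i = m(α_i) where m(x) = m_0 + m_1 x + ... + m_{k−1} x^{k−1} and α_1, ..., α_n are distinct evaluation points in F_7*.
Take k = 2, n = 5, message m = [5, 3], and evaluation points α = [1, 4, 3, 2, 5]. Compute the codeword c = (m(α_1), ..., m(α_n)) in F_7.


c = [1, 3, 0, 4, 6]

Message polynomial: m(x) = 5 + 3·x (mod 7).
For each evaluation point α_i, compute m(α_i) mod 7:
  α_1 = 1: Horner steps 3 → 1, so m(1) = 1.
  α_2 = 4: Horner steps 3 → 3, so m(4) = 3.
  α_3 = 3: Horner steps 3 → 0, so m(3) = 0.
  α_4 = 2: Horner steps 3 → 4, so m(2) = 4.
  α_5 = 5: Horner steps 3 → 6, so m(5) = 6.
Codeword c = [1, 3, 0, 4, 6] ∈ F_7^5.
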